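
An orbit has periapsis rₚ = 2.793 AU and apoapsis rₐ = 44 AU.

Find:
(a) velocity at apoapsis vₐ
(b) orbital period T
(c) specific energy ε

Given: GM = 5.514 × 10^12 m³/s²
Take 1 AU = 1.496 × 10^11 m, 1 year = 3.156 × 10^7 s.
rₚ = 2.793 AU = 4.17833 × 10^11 m
rₐ = 44 AU = 6.5824 × 10^12 m
GM = 5.514 × 10^12 m³/s²
a = (rₚ + rₐ)/2 = 3.50012 × 10^12 m
e = (rₐ − rₚ)/(rₐ + rₚ) = (6.16457 × 10^12) / (7.00023 × 10^12) = 0.880623
(a) vₐ² = GM (2/rₐ − 1/a) = 5.514 × 10^12 × (3.03841 × 10^-13 − 2.85705 × 10^-13) = 0.100001 m²/s²;  vₐ = 0.316229 m/s ≈ 0.3162 m/s
(b) a³ = 4.28793 × 10^37 m³;  T = 2π √(a³/GM) = 2π × 2.78863 × 10^12 s = 1.75215 × 10^13 s ≈ 5.552 × 10^5 years
(c) 2a = 7.00023 × 10^12 m;  ε = −GM/(2a) = -0.787688 J/kg ≈ -0.7877 J/kg

Final answer:
(a) velocity at apoapsis vₐ = 0.3162 m/s
(b) orbital period T = 5.552 × 10^5 years
(c) specific energy ε = -0.7877 J/kg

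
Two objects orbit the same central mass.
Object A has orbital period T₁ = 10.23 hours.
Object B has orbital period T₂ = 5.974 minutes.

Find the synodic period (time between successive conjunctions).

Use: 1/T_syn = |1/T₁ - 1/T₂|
T₁ = 10.23 hours = 36828 s
T₂ = 5.974 minutes = 358.44 s
1/T₁ = 2.71533 × 10^-5 s⁻¹
1/T₂ = 0.00278987 s⁻¹
|1/T₁ − 1/T₂| = 0.00276271 s⁻¹
T_syn = 1 / |1/T₁ − 1/T₂| = 361.963 s ≈ 6.033 minutes

Final answer: T_syn = 6.033 minutes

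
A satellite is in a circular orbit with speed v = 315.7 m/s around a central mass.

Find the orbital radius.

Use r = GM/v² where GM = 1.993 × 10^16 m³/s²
v = 315.7 m/s
GM = 1.993 × 10^16 m³/s²
v² = 99666.5 m²/s²
r = GM/v² = (1.993 × 10^16) / 99666.5 = 1.99967 × 10^11 m ≈ 200 Gm

Final answer: 200 Gm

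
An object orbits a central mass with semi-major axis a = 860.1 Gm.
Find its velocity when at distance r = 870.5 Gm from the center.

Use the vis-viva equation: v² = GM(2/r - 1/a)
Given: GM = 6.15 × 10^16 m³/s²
a = 860.1 Gm = 8.601 × 10^11 m
r = 870.5 Gm = 8.705 × 10^11 m
GM = 6.15 × 10^16 m³/s²
2/r − 1/a = 2.29753 × 10^-12 − 1.16266 × 10^-12 = 1.13487 × 10^-12 m⁻¹
v² = GM (2/r − 1/a) = 69794.8 m²/s²
v = 264.187 m/s ≈ 264.2 m/s

Final answer: 264.2 m/s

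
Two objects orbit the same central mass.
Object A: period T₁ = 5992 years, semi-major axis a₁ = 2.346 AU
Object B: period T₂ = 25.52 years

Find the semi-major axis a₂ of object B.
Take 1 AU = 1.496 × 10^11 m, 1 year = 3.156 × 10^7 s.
T₁ = 5992 years = 1.89108 × 10^11 s
T₂ = 25.52 years = 8.05411 × 10^8 s
a₁ = 2.346 AU = 3.50962 × 10^11 m
Kepler's third law: (T₂/T₁)² = (a₂/a₁)³  ⇒  a₂ = a₁ (T₂/T₁)^(2/3)
T₂/T₁ = 0.00425901
(T₂/T₁)^(2/3) = 0.0262748
a₂ = 3.50962 × 10^11 m × 0.0262748 = 9.22144 × 10^9 m ≈ 0.06164 AU

Final answer: a₂ = 0.06164 AU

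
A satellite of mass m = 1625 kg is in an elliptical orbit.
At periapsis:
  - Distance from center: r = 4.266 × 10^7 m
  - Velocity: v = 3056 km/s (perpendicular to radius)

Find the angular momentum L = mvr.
r = 4.266 × 10^7 m
v = 3056 km/s = 3.056 × 10^6 m/s
vr = 3.056 × 10^6 × 4.266 × 10^7 = 1.30369 × 10^14 m²/s
L = m × vr = 1625 × 1.30369 × 10^14 = 2.1185 × 10^17 kg·m²/s ≈ 2.118 × 10^17 kg·m²/s

Final answer: L = 2.118 × 10^17 kg·m²/s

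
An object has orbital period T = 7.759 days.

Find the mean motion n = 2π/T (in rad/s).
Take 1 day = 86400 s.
T = 7.759 days = 670378 s
n = 2π / 670378 s = 9.37261 × 10^-6 rad/s ≈ 9.373 × 10^-6 rad/s

Final answer: n = 9.373 × 10^-6 rad/s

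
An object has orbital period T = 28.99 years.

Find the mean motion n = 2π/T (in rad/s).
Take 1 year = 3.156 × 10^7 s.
T = 28.99 years = 9.14924 × 10^8 s
n = 2π / (9.14924 × 10^8 s) = 6.86744 × 10^-9 rad/s ≈ 6.867 × 10^-9 rad/s

Final answer: n = 6.867 × 10^-9 rad/s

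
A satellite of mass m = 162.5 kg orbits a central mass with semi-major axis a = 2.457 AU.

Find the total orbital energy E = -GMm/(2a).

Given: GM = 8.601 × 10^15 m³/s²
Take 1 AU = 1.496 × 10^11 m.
a = 2.457 AU = 3.67567 × 10^11 m
GM = 8.601 × 10^15 m³/s²
2a = 7.35134 × 10^11 m
GMm = 8.601 × 10^15 × 162.5 = 1.39766 × 10^18 m³·kg/s²
E = −GMm/(2a) = -1.90123 × 10^6 J ≈ -1.901 MJ

Final answer: -1.901 MJ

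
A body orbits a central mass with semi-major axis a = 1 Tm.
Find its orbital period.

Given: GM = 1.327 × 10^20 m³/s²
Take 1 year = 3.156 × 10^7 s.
a = 1 Tm = 1 × 10^12 m
GM = 1.327 × 10^20 m³/s²
a³ = 1 × 10^36 m³
T = 2π √(a³/GM) = 2π √((1 × 10^36) / (1.327 × 10^20)) = 2π × 8.6809 × 10^7 s
T = 5.45437 × 10^8 s ≈ 17.28 years

Final answer: 17.28 years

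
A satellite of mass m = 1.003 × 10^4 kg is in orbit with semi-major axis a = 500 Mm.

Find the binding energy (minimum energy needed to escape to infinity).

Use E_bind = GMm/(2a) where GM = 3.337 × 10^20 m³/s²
a = 500 Mm = 5 × 10^8 m
GM = 3.337 × 10^20 m³/s²
m = 1.003 × 10^4 kg
GMm = 3.337 × 10^20 × 10030 = 3.34701 × 10^24 m³·kg/s²
2a = 1 × 10^9 m
E_bind = GMm/(2a) = 3.34701 × 10^15 J ≈ 3.347 PJ

Final answer: 3.347 PJ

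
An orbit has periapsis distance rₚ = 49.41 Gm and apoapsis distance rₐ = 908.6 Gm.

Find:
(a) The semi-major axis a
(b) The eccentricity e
rₚ = 49.41 Gm = 4.941 × 10^10 m
rₐ = 908.6 Gm = 9.086 × 10^11 m
(a) a = (rₚ + rₐ)/2 = 4.79005 × 10^11 m ≈ 479 Gm
(b) e = (rₐ − rₚ)/(rₐ + rₚ) = (8.5919 × 10^11) / (9.5801 × 10^11) = 0.896849

Final answer:
(a) a = 479 Gm
(b) e = 0.8968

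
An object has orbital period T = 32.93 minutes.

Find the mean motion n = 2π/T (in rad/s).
T = 32.93 minutes = 1975.8 s
n = 2π / 1975.8 s = 0.00318007 rad/s ≈ 0.00318 rad/s

Final answer: n = 0.00318 rad/s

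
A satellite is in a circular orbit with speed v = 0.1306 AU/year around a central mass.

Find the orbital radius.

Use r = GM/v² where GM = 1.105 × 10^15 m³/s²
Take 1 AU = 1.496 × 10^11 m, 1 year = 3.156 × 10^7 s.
v = 0.1306 AU/year = 619.067 m/s
GM = 1.105 × 10^15 m³/s²
v² = 383244 m²/s²
r = GM/v² = (1.105 × 10^15) / 383244 = 2.88328 × 10^9 m ≈ 0.01927 AU

Final answer: 0.01927 AU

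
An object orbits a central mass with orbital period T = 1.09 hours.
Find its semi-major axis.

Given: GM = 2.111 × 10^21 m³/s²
T = 1.09 hours = 3924 s
GM = 2.111 × 10^21 m³/s²
Kepler's third law: a³ = GM T² / (4π²)
T² = 1.53978 × 10^7 s²
a³ = (2.111 × 10^21) × (1.53978 × 10^7) / (4π²) = 8.23354 × 10^26 m³
a = (a³)^(1/3) = 9.37264 × 10^8 m ≈ 937.3 Mm

Final answer: 937.3 Mm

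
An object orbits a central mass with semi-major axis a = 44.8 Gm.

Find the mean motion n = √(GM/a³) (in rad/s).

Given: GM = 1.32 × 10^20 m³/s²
a = 44.8 Gm = 4.48 × 10^10 m
GM = 1.32 × 10^20 m³/s²
a³ = 8.99154 × 10^31 m³
GM/a³ = (1.32 × 10^20) / (8.99154 × 10^31) = 1.46805 × 10^-12 s⁻²
n = √(GM/a³) = 1.21163 × 10^-6 rad/s ≈ 1.212 × 10^-6 rad/s

Final answer: n = 1.212 × 10^-6 rad/s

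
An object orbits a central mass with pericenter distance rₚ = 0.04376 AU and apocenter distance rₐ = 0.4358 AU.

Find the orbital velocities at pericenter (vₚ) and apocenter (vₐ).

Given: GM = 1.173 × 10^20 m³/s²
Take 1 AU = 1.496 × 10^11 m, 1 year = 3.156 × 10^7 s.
rₚ = 0.04376 AU = 6.5465 × 10^9 m
rₐ = 0.4358 AU = 6.51957 × 10^10 m
GM = 1.173 × 10^20 m³/s²
a = (rₚ + rₐ)/2 = 3.58711 × 10^10 m
Vis-viva: v² = GM (2/r − 1/a)
vₚ² = 1.173 × 10^20 × (3.05507 × 10^-10 − 2.78776 × 10^-11) = 3.25659 × 10^10 m²/s²
vₚ = 180460 m/s ≈ 38.07 AU/year
vₐ² = 1.173 × 10^20 × (3.06769 × 10^-11 − 2.78776 × 10^-11) = 3.28355 × 10^8 m²/s²
vₐ = 18120.6 m/s ≈ 3.823 AU/year

Final answer: vₚ = 38.07 AU/year, vₐ = 3.823 AU/year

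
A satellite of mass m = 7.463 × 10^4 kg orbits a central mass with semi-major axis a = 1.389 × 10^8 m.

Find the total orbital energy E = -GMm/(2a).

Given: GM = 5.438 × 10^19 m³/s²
a = 1.389 × 10^8 m
GM = 5.438 × 10^19 m³/s²
2a = 2.778 × 10^8 m
GMm = 5.438 × 10^19 × 74630 = 4.05838 × 10^24 m³·kg/s²
E = −GMm/(2a) = -1.4609 × 10^16 J ≈ -14.61 PJ

Final answer: -14.61 PJ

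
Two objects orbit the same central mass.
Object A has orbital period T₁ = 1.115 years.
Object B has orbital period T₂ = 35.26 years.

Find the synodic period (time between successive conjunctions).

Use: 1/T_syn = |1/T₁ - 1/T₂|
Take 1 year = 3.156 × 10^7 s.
T₁ = 1.115 years = 3.51894 × 10^7 s
T₂ = 35.26 years = 1.11281 × 10^9 s
1/T₁ = 2.84176 × 10^-8 s⁻¹
1/T₂ = 8.9863 × 10^-10 s⁻¹
|1/T₁ − 1/T₂| = 2.7519 × 10^-8 s⁻¹
T_syn = 1 / |1/T₁ − 1/T₂| = 3.63385 × 10^7 s ≈ 1.151 years

Final answer: T_syn = 1.151 years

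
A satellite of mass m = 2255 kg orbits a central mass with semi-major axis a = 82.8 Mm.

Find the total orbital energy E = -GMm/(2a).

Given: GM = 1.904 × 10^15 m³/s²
a = 82.8 Mm = 8.28 × 10^7 m
GM = 1.904 × 10^15 m³/s²
2a = 1.656 × 10^8 m
GMm = 1.904 × 10^15 × 2255 = 4.29352 × 10^18 m³·kg/s²
E = −GMm/(2a) = -2.59271 × 10^10 J ≈ -25.93 GJ

Final answer: -25.93 GJ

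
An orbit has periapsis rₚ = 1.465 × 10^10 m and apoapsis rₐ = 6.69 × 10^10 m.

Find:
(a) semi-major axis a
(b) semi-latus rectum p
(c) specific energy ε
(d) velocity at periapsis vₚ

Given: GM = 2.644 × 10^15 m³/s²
rₚ = 1.465 × 10^10 m
rₐ = 6.69 × 10^10 m
GM = 2.644 × 10^15 m³/s²
a = (rₚ + rₐ)/2 = 4.0775 × 10^10 m
e = (rₐ − rₚ)/(rₐ + rₚ) = (5.225 × 10^10) / (8.155 × 10^10) = 0.640711
(a) a = 4.0775 × 10^10 m ≈ 4.077 × 10^10 m
(b) 1 − e² = 0.589489;  p = a(1 − e²) = 4.0775 × 10^10 × 0.589489 = 2.40364 × 10^10 m ≈ 2.404 × 10^10 m
(c) 2a = 8.155 × 10^10 m;  ε = −GM/(2a) = -32421.8 J/kg ≈ -32.42 kJ/kg
(d) vₚ² = GM (2/rₚ − 1/a) = 2.644 × 10^15 × (1.36519 × 10^-10 − 2.45248 × 10^-11) = 296112 m²/s²;  vₚ = 544.162 m/s ≈ 544.2 m/s

Final answer:
(a) semi-major axis a = 4.077 × 10^10 m
(b) semi-latus rectum p = 2.404 × 10^10 m
(c) specific energy ε = -32.42 kJ/kg
(d) velocity at periapsis vₚ = 544.2 m/s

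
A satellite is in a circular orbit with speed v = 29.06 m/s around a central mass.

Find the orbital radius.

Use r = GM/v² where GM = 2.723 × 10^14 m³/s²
v = 29.06 m/s
GM = 2.723 × 10^14 m³/s²
v² = 844.484 m²/s²
r = GM/v² = (2.723 × 10^14) / 844.484 = 3.22446 × 10^11 m ≈ 3.224 × 10^11 m

Final answer: 3.224 × 10^11 m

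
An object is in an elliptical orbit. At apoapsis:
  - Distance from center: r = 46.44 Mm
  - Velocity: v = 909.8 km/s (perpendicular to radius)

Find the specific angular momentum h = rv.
r = 46.44 Mm = 4.644 × 10^7 m
v = 909.8 km/s = 909800 m/s
h = rv = 4.644 × 10^7 × 909800 = 4.22511 × 10^13 m²/s ≈ 4.225 × 10^13 m²/s

Final answer: h = 4.225 × 10^13 m²/s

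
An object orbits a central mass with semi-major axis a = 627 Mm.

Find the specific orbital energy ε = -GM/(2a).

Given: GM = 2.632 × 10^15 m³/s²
a = 627 Mm = 6.27 × 10^8 m
GM = 2.632 × 10^15 m³/s²
2a = 1.254 × 10^9 m
ε = −GM/(2a) = -2.09888 × 10^6 J/kg ≈ -2.099 MJ/kg

Final answer: -2.099 MJ/kg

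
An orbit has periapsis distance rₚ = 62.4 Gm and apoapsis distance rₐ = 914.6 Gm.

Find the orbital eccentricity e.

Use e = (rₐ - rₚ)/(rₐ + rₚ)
rₚ = 62.4 Gm = 6.24 × 10^10 m
rₐ = 914.6 Gm = 9.146 × 10^11 m
rₐ − rₚ = 8.522 × 10^11 m
rₐ + rₚ = 9.77 × 10^11 m
e = (rₐ − rₚ)/(rₐ + rₚ) = 0.872262

Final answer: e = 0.8723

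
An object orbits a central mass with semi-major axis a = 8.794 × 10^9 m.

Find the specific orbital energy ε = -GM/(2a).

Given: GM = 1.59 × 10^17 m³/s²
a = 8.794 × 10^9 m
GM = 1.59 × 10^17 m³/s²
2a = 1.7588 × 10^10 m
ε = −GM/(2a) = -9.04025 × 10^6 J/kg ≈ -9.04 MJ/kg

Final answer: -9.04 MJ/kg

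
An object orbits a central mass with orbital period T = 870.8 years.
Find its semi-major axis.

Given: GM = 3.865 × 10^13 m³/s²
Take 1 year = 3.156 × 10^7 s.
T = 870.8 years = 2.74824 × 10^10 s
GM = 3.865 × 10^13 m³/s²
Kepler's third law: a³ = GM T² / (4π²)
T² = 7.55285 × 10^20 s²
a³ = (3.865 × 10^13) × (7.55285 × 10^20) / (4π²) = 7.39436 × 10^32 m³
a = (a³)^(1/3) = 9.04274 × 10^10 m ≈ 90.43 Gm

Final answer: 90.43 Gm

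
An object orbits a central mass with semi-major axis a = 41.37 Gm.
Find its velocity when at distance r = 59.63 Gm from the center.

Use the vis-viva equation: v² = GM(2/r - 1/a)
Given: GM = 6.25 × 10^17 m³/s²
a = 41.37 Gm = 4.137 × 10^10 m
r = 59.63 Gm = 5.963 × 10^10 m
GM = 6.25 × 10^17 m³/s²
2/r − 1/a = 3.35402 × 10^-11 − 2.41721 × 10^-11 = 9.36806 × 10^-12 m⁻¹
v² = GM (2/r − 1/a) = 5.85504 × 10^6 m²/s²
v = 2419.72 m/s ≈ 2.42 km/s

Final answer: 2.42 km/s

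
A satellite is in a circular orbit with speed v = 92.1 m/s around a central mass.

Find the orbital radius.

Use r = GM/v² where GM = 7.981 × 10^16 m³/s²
v = 92.1 m/s
GM = 7.981 × 10^16 m³/s²
v² = 8482.41 m²/s²
r = GM/v² = (7.981 × 10^16) / 8482.41 = 9.40888 × 10^12 m ≈ 9.409 × 10^12 m

Final answer: 9.409 × 10^12 m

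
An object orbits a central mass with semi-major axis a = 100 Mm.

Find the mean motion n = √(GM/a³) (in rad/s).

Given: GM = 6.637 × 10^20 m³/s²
a = 100 Mm = 1 × 10^8 m
GM = 6.637 × 10^20 m³/s²
a³ = 1 × 10^24 m³
GM/a³ = (6.637 × 10^20) / (1 × 10^24) = 0.0006637 s⁻²
n = √(GM/a³) = 0.0257624 rad/s ≈ 0.02576 rad/s

Final answer: n = 0.02576 rad/s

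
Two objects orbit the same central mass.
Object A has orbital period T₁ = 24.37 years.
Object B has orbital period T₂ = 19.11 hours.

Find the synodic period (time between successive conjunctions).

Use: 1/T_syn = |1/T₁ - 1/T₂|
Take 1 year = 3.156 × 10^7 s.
T₁ = 24.37 years = 7.69117 × 10^8 s
T₂ = 19.11 hours = 68796 s
1/T₁ = 1.30019 × 10^-9 s⁻¹
1/T₂ = 1.45357 × 10^-5 s⁻¹
|1/T₁ − 1/T₂| = 1.45344 × 10^-5 s⁻¹
T_syn = 1 / |1/T₁ − 1/T₂| = 68802.2 s ≈ 19.11 hours

Final answer: T_syn = 19.11 hours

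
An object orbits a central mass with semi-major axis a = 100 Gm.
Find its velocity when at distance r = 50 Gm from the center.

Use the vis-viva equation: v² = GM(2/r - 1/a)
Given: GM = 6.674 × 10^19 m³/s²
a = 100 Gm = 1 × 10^11 m
r = 50 Gm = 5 × 10^10 m
GM = 6.674 × 10^19 m³/s²
2/r − 1/a = 4 × 10^-11 − 1 × 10^-11 = 3 × 10^-11 m⁻¹
v² = GM (2/r − 1/a) = 2.0022 × 10^9 m²/s²
v = 44745.9 m/s ≈ 44.75 km/s

Final answer: 44.75 km/s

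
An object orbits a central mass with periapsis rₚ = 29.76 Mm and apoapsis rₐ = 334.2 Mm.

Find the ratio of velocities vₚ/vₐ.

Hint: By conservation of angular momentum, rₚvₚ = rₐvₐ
rₚ = 29.76 Mm = 2.976 × 10^7 m
rₐ = 334.2 Mm = 3.342 × 10^8 m
rₚvₚ = rₐvₐ  ⇒  vₚ/vₐ = rₐ/rₚ
vₚ/vₐ = (3.342 × 10^8) / (2.976 × 10^7) = 11.2298

Final answer: vₚ/vₐ = 11.23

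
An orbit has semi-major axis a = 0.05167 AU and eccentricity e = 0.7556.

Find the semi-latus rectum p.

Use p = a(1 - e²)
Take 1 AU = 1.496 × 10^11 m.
a = 0.05167 AU = 7.72983 × 10^9 m
e = 0.7556,  e² = 0.570931,  1 − e² = 0.429069
p = a(1 − e²) = 7.72983 × 10^9 m × 0.429069 = 3.31663 × 10^9 m ≈ 0.02217 AU

Final answer: p = 0.02217 AU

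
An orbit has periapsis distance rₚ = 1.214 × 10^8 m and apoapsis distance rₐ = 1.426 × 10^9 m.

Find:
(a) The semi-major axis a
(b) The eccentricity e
rₚ = 1.214 × 10^8 m
rₐ = 1.426 × 10^9 m
(a) a = (rₚ + rₐ)/2 = 7.737 × 10^8 m ≈ 7.737 × 10^8 m
(b) e = (rₐ − rₚ)/(rₐ + rₚ) = (1.3046 × 10^9) / (1.5474 × 10^9) = 0.843092

Final answer:
(a) a = 7.737 × 10^8 m
(b) e = 0.8431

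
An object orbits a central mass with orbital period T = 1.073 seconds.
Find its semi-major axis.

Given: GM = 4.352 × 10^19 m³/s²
T = 1.073 seconds
GM = 4.352 × 10^19 m³/s²
Kepler's third law: a³ = GM T² / (4π²)
T² = 1.15133 s²
a³ = (4.352 × 10^19) × 1.15133 / (4π²) = 1.2692 × 10^18 m³
a = (a³)^(1/3) = 1.0827 × 10^6 m ≈ 1.083 Mm

Final answer: 1.083 Mm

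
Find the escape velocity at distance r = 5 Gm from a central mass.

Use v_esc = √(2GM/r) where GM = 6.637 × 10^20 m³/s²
r = 5 Gm = 5 × 10^9 m
GM = 6.637 × 10^20 m³/s²
2GM/r = 2 × (6.637 × 10^20) / (5 × 10^9) = 2.6548 × 10^11 m²/s²
v_esc = √(2GM/r) = 515248 m/s ≈ 515.2 km/s

Final answer: 515.2 km/s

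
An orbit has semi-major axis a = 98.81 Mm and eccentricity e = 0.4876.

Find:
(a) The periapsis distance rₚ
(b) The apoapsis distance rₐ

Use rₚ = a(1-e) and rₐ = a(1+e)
a = 98.81 Mm = 9.881 × 10^7 m
e = 0.4876:  1 − e = 0.5124,  1 + e = 1.4876
(a) rₚ = a(1 − e) = 9.881 × 10^7 m × 0.5124 = 5.06302 × 10^7 m ≈ 50.63 Mm
(b) rₐ = a(1 + e) = 9.881 × 10^7 m × 1.4876 = 1.4699 × 10^8 m ≈ 147 Mm

Final answer:
(a) rₚ = 50.63 Mm
(b) rₐ = 147 Mm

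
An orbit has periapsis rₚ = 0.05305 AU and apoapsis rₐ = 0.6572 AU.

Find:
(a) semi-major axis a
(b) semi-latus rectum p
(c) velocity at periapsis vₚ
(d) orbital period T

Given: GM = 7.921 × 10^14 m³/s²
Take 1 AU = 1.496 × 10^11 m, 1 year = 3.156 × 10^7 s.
rₚ = 0.05305 AU = 7.93628 × 10^9 m
rₐ = 0.6572 AU = 9.83171 × 10^10 m
GM = 7.921 × 10^14 m³/s²
a = (rₚ + rₐ)/2 = 5.31267 × 10^10 m
e = (rₐ − rₚ)/(rₐ + rₚ) = (9.03808 × 10^10) / (1.06253 × 10^11) = 0.850616
(a) a = 5.31267 × 10^10 m ≈ 0.3551 AU
(b) 1 − e² = 0.276452;  p = a(1 − e²) = 5.31267 × 10^10 × 0.276452 = 1.4687 × 10^10 m ≈ 0.09818 AU
(c) vₚ² = GM (2/rₚ − 1/a) = 7.921 × 10^14 × (2.52007 × 10^-10 − 1.88229 × 10^-11) = 184705 m²/s²;  vₚ = 429.774 m/s ≈ 429.8 m/s
(d) a³ = 1.49947 × 10^32 m³;  T = 2π √(a³/GM) = 2π × 4.3509 × 10^8 s = 2.73375 × 10^9 s ≈ 86.62 years

Final answer:
(a) semi-major axis a = 0.3551 AU
(b) semi-latus rectum p = 0.09818 AU
(c) velocity at periapsis vₚ = 429.8 m/s
(d) orbital period T = 86.62 years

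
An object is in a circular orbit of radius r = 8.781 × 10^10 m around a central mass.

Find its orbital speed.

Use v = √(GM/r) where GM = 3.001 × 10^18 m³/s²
r = 8.781 × 10^10 m
GM = 3.001 × 10^18 m³/s²
GM/r = (3.001 × 10^18) / (8.781 × 10^10) = 3.41761 × 10^7 m²/s²
v = √(GM/r) = 5846.03 m/s ≈ 5.846 km/s

Final answer: 5.846 km/s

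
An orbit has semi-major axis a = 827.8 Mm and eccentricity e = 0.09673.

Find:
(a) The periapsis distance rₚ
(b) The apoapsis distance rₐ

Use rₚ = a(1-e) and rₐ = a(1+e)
a = 827.8 Mm = 8.278 × 10^8 m
e = 0.09673:  1 − e = 0.90327,  1 + e = 1.09673
(a) rₚ = a(1 − e) = 8.278 × 10^8 m × 0.90327 = 7.47727 × 10^8 m ≈ 747.7 Mm
(b) rₐ = a(1 + e) = 8.278 × 10^8 m × 1.09673 = 9.07873 × 10^8 m ≈ 907.9 Mm

Final answer:
(a) rₚ = 747.7 Mm
(b) rₐ = 907.9 Mm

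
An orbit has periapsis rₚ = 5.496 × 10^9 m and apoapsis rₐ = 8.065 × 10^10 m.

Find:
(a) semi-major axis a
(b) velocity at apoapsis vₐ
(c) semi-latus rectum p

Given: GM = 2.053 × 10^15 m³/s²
rₚ = 5.496 × 10^9 m
rₐ = 8.065 × 10^10 m
GM = 2.053 × 10^15 m³/s²
a = (rₚ + rₐ)/2 = 4.3073 × 10^10 m
e = (rₐ − rₚ)/(rₐ + rₚ) = (7.5154 × 10^10) / (8.6146 × 10^10) = 0.872403
(a) a = 4.3073 × 10^10 m ≈ 4.307 × 10^10 m
(b) vₐ² = GM (2/rₐ − 1/a) = 2.053 × 10^15 × (2.47985 × 10^-11 − 2.32164 × 10^-11) = 3248.08 m²/s²;  vₐ = 56.9919 m/s ≈ 56.99 m/s
(c) 1 − e² = 0.238914;  p = a(1 − e²) = 4.3073 × 10^10 × 0.238914 = 1.02907 × 10^10 m ≈ 1.029 × 10^10 m

Final answer:
(a) semi-major axis a = 4.307 × 10^10 m
(b) velocity at apoapsis vₐ = 56.99 m/s
(c) semi-latus rectum p = 1.029 × 10^10 m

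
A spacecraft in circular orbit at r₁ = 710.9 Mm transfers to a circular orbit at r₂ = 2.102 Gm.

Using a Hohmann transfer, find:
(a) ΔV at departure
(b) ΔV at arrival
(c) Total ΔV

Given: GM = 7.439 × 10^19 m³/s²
r₁ = 710.9 Mm = 7.109 × 10^8 m
r₂ = 2.102 Gm = 2.102 × 10^9 m
GM = 7.439 × 10^19 m³/s²
Transfer ellipse: a_t = (r₁ + r₂)/2 = 1.40645 × 10^9 m
Circular speed at r₁: v₁ = √(GM/r₁) = 323484 m/s
Transfer speed at r₁ (periapsis): v₁ₜ = √(GM(2/r₁ − 1/a_t)) = 395464 m/s
(a) ΔV₁ = v₁ₜ − v₁ = 71980.1 m/s ≈ 71.98 km/s
Circular speed at r₂: v₂ = √(GM/r₂) = 188123 m/s
Transfer speed at r₂ (apoapsis): v₂ₜ = √(GM(2/r₂ − 1/a_t)) = 133747 m/s
(b) ΔV₂ = v₂ − v₂ₜ = 54375.9 m/s ≈ 54.38 km/s
(c) ΔV_total = ΔV₁ + ΔV₂ = 126356 m/s ≈ 126.4 km/s

Final answer:
(a) ΔV₁ = 71.98 km/s
(b) ΔV₂ = 54.38 km/s
(c) ΔV_total = 126.4 km/s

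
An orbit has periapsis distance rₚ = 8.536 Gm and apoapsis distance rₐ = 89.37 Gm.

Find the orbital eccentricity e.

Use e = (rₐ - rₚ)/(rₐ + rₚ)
rₚ = 8.536 Gm = 8.536 × 10^9 m
rₐ = 89.37 Gm = 8.937 × 10^10 m
rₐ − rₚ = 8.0834 × 10^10 m
rₐ + rₚ = 9.7906 × 10^10 m
e = (rₐ − rₚ)/(rₐ + rₚ) = 0.825629

Final answer: e = 0.8256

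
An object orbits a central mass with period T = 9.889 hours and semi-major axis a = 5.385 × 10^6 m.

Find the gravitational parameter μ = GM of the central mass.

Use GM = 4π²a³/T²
T = 9.889 hours = 35600.4 s
a = 5.385 × 10^6 m
a³ = 1.56155 × 10^20 m³
T² = 1.26739 × 10^9 s²
GM = 4π² × (1.56155 × 10^20) / (1.26739 × 10^9) = 4.86415 × 10^12 m³/s²
GM ≈ 4.864 × 10^12 m³/s²

Final answer: GM = 4.864 × 10^12 m³/s²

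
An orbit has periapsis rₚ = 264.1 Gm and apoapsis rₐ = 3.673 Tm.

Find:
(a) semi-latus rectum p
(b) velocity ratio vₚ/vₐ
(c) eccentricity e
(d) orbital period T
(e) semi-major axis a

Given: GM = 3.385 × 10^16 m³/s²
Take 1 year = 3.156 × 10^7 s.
rₚ = 264.1 Gm = 2.641 × 10^11 m
rₐ = 3.673 Tm = 3.673 × 10^12 m
GM = 3.385 × 10^16 m³/s²
a = (rₚ + rₐ)/2 = 1.96855 × 10^12 m
e = (rₐ − rₚ)/(rₐ + rₚ) = (3.4089 × 10^12) / (3.9371 × 10^12) = 0.86584
(a) 1 − e² = 0.250321;  p = a(1 − e²) = 1.96855 × 10^12 × 0.250321 = 4.92768 × 10^11 m ≈ 492.8 Gm
(b) vₚ/vₐ = rₐ/rₚ (angular momentum) = (3.673 × 10^12) / (2.641 × 10^11) = 13.9076 ≈ 13.91
(c) e = 0.86584 ≈ 0.8658
(d) a³ = 7.6285 × 10^36 m³;  T = 2π √(a³/GM) = 2π × 1.50121 × 10^10 s = 9.43236 × 10^10 s ≈ 2989 years
(e) a = 1.96855 × 10^12 m ≈ 1.969 Tm

Final answer:
(a) semi-latus rectum p = 492.8 Gm
(b) velocity ratio vₚ/vₐ = 13.91
(c) eccentricity e = 0.8658
(d) orbital period T = 2989 years
(e) semi-major axis a = 1.969 Tm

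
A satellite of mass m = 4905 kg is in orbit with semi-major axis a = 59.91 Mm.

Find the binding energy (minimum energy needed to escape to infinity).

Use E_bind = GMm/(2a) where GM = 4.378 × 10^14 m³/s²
a = 59.91 Mm = 5.991 × 10^7 m
GM = 4.378 × 10^14 m³/s²
m = 4905 kg
GMm = 4.378 × 10^14 × 4905 = 2.14741 × 10^18 m³·kg/s²
2a = 1.1982 × 10^8 m
E_bind = GMm/(2a) = 1.7922 × 10^10 J ≈ 17.92 GJ

Final answer: 17.92 GJ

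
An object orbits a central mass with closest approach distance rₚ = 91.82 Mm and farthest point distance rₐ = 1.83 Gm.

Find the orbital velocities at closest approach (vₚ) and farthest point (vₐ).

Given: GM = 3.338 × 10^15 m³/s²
rₚ = 91.82 Mm = 9.182 × 10^7 m
rₐ = 1.83 Gm = 1.83 × 10^9 m
GM = 3.338 × 10^15 m³/s²
a = (rₚ + rₐ)/2 = 9.6091 × 10^8 m
Vis-viva: v² = GM (2/r − 1/a)
vₚ² = 3.338 × 10^15 × (2.17817 × 10^-8 − 1.04068 × 10^-9) = 6.92337 × 10^7 m²/s²
vₚ = 8320.68 m/s ≈ 8.321 km/s
vₐ² = 3.338 × 10^15 × (1.0929 × 10^-9 − 1.04068 × 10^-9) = 174297 m²/s²
vₐ = 417.489 m/s ≈ 417.5 m/s

Final answer: vₚ = 8.321 km/s, vₐ = 417.5 m/s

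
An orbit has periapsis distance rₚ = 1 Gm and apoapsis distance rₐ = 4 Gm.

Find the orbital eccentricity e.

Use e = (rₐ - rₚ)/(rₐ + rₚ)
rₚ = 1 Gm = 1 × 10^9 m
rₐ = 4 Gm = 4 × 10^9 m
rₐ − rₚ = 3 × 10^9 m
rₐ + rₚ = 5 × 10^9 m
e = (rₐ − rₚ)/(rₐ + rₚ) = 0.6

Final answer: e = 0.6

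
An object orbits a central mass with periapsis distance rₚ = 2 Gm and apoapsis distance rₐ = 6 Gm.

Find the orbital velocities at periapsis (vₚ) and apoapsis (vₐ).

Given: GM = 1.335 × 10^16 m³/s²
rₚ = 2 Gm = 2 × 10^9 m
rₐ = 6 Gm = 6 × 10^9 m
GM = 1.335 × 10^16 m³/s²
a = (rₚ + rₐ)/2 = 4 × 10^9 m
Vis-viva: v² = GM (2/r − 1/a)
vₚ² = 1.335 × 10^16 × (1 × 10^-9 − 2.5 × 10^-10) = 1.00125 × 10^7 m²/s²
vₚ = 3164.25 m/s ≈ 3.164 km/s
vₐ² = 1.335 × 10^16 × (3.33333 × 10^-10 − 2.5 × 10^-10) = 1.1125 × 10^6 m²/s²
vₐ = 1054.75 m/s ≈ 1.055 km/s

Final answer: vₚ = 3.164 km/s, vₐ = 1.055 km/s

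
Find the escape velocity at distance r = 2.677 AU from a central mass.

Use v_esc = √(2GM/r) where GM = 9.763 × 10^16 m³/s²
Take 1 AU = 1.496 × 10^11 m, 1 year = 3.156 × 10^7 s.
r = 2.677 AU = 4.00479 × 10^11 m
GM = 9.763 × 10^16 m³/s²
2GM/r = 2 × (9.763 × 10^16) / (4.00479 × 10^11) = 487566 m²/s²
v_esc = √(2GM/r) = 698.259 m/s ≈ 0.1473 AU/year

Final answer: 0.1473 AU/year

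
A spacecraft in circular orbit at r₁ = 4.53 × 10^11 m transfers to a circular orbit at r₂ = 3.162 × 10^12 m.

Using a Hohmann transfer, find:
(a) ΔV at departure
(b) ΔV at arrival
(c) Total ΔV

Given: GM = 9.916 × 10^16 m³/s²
r₁ = 4.53 × 10^11 m
r₂ = 3.162 × 10^12 m
GM = 9.916 × 10^16 m³/s²
Transfer ellipse: a_t = (r₁ + r₂)/2 = 1.8075 × 10^12 m
Circular speed at r₁: v₁ = √(GM/r₁) = 467.863 m/s
Transfer speed at r₁ (periapsis): v₁ₜ = √(GM(2/r₁ − 1/a_t)) = 618.815 m/s
(a) ΔV₁ = v₁ₜ − v₁ = 150.952 m/s ≈ 151 m/s
Circular speed at r₂: v₂ = √(GM/r₂) = 177.087 m/s
Transfer speed at r₂ (apoapsis): v₂ₜ = √(GM(2/r₂ − 1/a_t)) = 88.6538 m/s
(b) ΔV₂ = v₂ − v₂ₜ = 88.4335 m/s ≈ 88.43 m/s
(c) ΔV_total = ΔV₁ + ΔV₂ = 239.385 m/s ≈ 239.4 m/s

Final answer:
(a) ΔV₁ = 151 m/s
(b) ΔV₂ = 88.43 m/s
(c) ΔV_total = 239.4 m/s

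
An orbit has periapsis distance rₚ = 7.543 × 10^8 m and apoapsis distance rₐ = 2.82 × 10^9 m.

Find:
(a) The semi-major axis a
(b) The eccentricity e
rₚ = 7.543 × 10^8 m
rₐ = 2.82 × 10^9 m
(a) a = (rₚ + rₐ)/2 = 1.78715 × 10^9 m ≈ 1.787 × 10^9 m
(b) e = (rₐ − rₚ)/(rₐ + rₚ) = (2.0657 × 10^9) / (3.5743 × 10^9) = 0.577931

Final answer:
(a) a = 1.787 × 10^9 m
(b) e = 0.5779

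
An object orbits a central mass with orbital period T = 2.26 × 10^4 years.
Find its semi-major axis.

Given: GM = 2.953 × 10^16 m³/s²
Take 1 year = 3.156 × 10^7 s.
T = 2.26 × 10^4 years = 7.13256 × 10^11 s
GM = 2.953 × 10^16 m³/s²
Kepler's third law: a³ = GM T² / (4π²)
T² = 5.08734 × 10^23 s²
a³ = (2.953 × 10^16) × (5.08734 × 10^23) / (4π²) = 3.80535 × 10^38 m³
a = (a³)^(1/3) = 7.24655 × 10^12 m ≈ 7.247 × 10^12 m

Final answer: 7.247 × 10^12 m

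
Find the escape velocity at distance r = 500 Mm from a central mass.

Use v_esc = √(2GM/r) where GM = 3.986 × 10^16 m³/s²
r = 500 Mm = 5 × 10^8 m
GM = 3.986 × 10^16 m³/s²
2GM/r = 2 × (3.986 × 10^16) / (5 × 10^8) = 1.5944 × 10^8 m²/s²
v_esc = √(2GM/r) = 12627 m/s ≈ 12.63 km/s

Final answer: 12.63 km/s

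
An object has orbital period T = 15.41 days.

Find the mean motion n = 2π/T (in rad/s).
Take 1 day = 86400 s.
T = 15.41 days = 1.33142 × 10^6 s
n = 2π / (1.33142 × 10^6 s) = 4.71915 × 10^-6 rad/s ≈ 4.719 × 10^-6 rad/s

Final answer: n = 4.719 × 10^-6 rad/s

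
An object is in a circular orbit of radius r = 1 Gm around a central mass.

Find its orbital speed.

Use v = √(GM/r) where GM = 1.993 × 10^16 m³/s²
r = 1 Gm = 1 × 10^9 m
GM = 1.993 × 10^16 m³/s²
GM/r = (1.993 × 10^16) / (1 × 10^9) = 1.993 × 10^7 m²/s²
v = √(GM/r) = 4464.3 m/s ≈ 4.464 km/s

Final answer: 4.464 km/s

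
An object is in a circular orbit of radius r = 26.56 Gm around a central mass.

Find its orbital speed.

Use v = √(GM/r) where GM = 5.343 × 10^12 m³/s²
r = 26.56 Gm = 2.656 × 10^10 m
GM = 5.343 × 10^12 m³/s²
GM/r = (5.343 × 10^12) / (2.656 × 10^10) = 201.167 m²/s²
v = √(GM/r) = 14.1833 m/s ≈ 14.18 m/s

Final answer: 14.18 m/s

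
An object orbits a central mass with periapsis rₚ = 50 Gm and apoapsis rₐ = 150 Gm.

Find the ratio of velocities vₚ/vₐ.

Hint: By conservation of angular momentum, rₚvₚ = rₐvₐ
rₚ = 50 Gm = 5 × 10^10 m
rₐ = 150 Gm = 1.5 × 10^11 m
rₚvₚ = rₐvₐ  ⇒  vₚ/vₐ = rₐ/rₚ
vₚ/vₐ = (1.5 × 10^11) / (5 × 10^10) = 3

Final answer: vₚ/vₐ = 3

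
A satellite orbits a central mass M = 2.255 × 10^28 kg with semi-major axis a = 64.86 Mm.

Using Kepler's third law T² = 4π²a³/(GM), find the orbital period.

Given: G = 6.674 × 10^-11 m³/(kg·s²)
M = 2.255 × 10^28 kg
GM = G × M = 6.674 × 10^-11 × 2.255 × 10^28 = 1.50499 × 10^18 m³/s²
a = 64.86 Mm = 6.486 × 10^7 m
a³ = 2.72854 × 10^23 m³
T = 2π √(a³/GM) = 2π √((2.72854 × 10^23) / (1.50499 × 10^18)) = 2π × 425.794 s
T = 2675.34 s ≈ 44.59 minutes

Final answer: 44.59 minutes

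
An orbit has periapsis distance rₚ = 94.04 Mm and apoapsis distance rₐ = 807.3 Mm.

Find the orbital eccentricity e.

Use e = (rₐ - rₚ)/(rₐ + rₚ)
rₚ = 94.04 Mm = 9.404 × 10^7 m
rₐ = 807.3 Mm = 8.073 × 10^8 m
rₐ − rₚ = 7.1326 × 10^8 m
rₐ + rₚ = 9.0134 × 10^8 m
e = (rₐ − rₚ)/(rₐ + rₚ) = 0.791333

Final answer: e = 0.7913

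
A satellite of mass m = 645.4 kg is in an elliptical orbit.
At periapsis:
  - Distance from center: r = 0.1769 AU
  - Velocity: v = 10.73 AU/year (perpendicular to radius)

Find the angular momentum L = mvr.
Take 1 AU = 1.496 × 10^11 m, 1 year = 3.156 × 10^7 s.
r = 0.1769 AU = 2.64642 × 10^10 m
v = 10.73 AU/year = 50862.1 m/s
vr = 50862.1 × 2.64642 × 10^10 = 1.34603 × 10^15 m²/s
L = m × vr = 645.4 × 1.34603 × 10^15 = 8.68726 × 10^17 kg·m²/s ≈ 8.687 × 10^17 kg·m²/s

Final answer: L = 8.687 × 10^17 kg·m²/s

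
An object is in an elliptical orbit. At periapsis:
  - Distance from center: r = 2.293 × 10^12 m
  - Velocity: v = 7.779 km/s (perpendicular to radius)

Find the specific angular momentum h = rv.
r = 2.293 × 10^12 m
v = 7.779 km/s = 7779 m/s
h = rv = 2.293 × 10^12 × 7779 = 1.78372 × 10^16 m²/s ≈ 1.784 × 10^16 m²/s

Final answer: h = 1.784 × 10^16 m²/s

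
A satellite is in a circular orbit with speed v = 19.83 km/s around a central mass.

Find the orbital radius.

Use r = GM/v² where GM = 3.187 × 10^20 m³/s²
v = 19.83 km/s = 19830 m/s
GM = 3.187 × 10^20 m³/s²
v² = 3.93229 × 10^8 m²/s²
r = GM/v² = (3.187 × 10^20) / (3.93229 × 10^8) = 8.10469 × 10^11 m ≈ 810.5 Gm

Final answer: 810.5 Gm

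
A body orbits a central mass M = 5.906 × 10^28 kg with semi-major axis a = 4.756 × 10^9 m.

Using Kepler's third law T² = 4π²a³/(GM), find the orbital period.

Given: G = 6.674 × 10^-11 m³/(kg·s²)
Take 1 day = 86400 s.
M = 5.906 × 10^28 kg
GM = G × M = 6.674 × 10^-11 × 5.906 × 10^28 = 3.94166 × 10^18 m³/s²
a = 4.756 × 10^9 m
a³ = 1.07579 × 10^29 m³
T = 2π √(a³/GM) = 2π √((1.07579 × 10^29) / (3.94166 × 10^18)) = 2π × 165205 s
T = 1.03801 × 10^6 s ≈ 12.01 days

Final answer: 12.01 days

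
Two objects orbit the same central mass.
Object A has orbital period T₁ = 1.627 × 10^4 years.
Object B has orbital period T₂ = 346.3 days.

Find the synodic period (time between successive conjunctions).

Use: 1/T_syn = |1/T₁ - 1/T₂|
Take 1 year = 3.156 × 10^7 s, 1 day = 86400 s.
T₁ = 1.627 × 10^4 years = 5.13481 × 10^11 s
T₂ = 346.3 days = 2.99203 × 10^7 s
1/T₁ = 1.94749 × 10^-12 s⁻¹
1/T₂ = 3.34221 × 10^-8 s⁻¹
|1/T₁ − 1/T₂| = 3.34202 × 10^-8 s⁻¹
T_syn = 1 / |1/T₁ − 1/T₂| = 2.99221 × 10^7 s ≈ 346.3 days

Final answer: T_syn = 346.3 days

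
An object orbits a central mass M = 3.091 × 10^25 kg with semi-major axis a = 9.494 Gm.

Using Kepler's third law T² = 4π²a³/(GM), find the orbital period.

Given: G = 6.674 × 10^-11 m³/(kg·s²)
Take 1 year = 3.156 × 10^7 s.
M = 3.091 × 10^25 kg
GM = G × M = 6.674 × 10^-11 × 3.091 × 10^25 = 2.06293 × 10^15 m³/s²
a = 9.494 Gm = 9.494 × 10^9 m
a³ = 8.55752 × 10^29 m³
T = 2π √(a³/GM) = 2π √((8.55752 × 10^29) / (2.06293 × 10^15)) = 2π × 2.03672 × 10^7 s
T = 1.27971 × 10^8 s ≈ 4.055 years

Final answer: 4.055 years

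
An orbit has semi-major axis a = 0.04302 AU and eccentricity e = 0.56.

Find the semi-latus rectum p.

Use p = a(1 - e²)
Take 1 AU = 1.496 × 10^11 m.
a = 0.04302 AU = 6.43579 × 10^9 m
e = 0.56,  e² = 0.3136,  1 − e² = 0.6864
p = a(1 − e²) = 6.43579 × 10^9 m × 0.6864 = 4.41753 × 10^9 m ≈ 0.02953 AU

Final answer: p = 0.02953 AU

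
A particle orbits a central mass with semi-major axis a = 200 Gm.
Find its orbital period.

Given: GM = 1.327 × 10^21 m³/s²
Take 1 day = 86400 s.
a = 200 Gm = 2 × 10^11 m
GM = 1.327 × 10^21 m³/s²
a³ = 8 × 10^33 m³
T = 2π √(a³/GM) = 2π √((8 × 10^33) / (1.327 × 10^21)) = 2π × 2.45533 × 10^6 s
T = 1.54273 × 10^7 s ≈ 178.6 days

Final answer: 178.6 days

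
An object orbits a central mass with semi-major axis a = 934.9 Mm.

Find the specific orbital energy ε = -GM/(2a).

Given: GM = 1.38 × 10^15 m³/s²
a = 934.9 Mm = 9.349 × 10^8 m
GM = 1.38 × 10^15 m³/s²
2a = 1.8698 × 10^9 m
ε = −GM/(2a) = -738047 J/kg ≈ -738 kJ/kg

Final answer: -738 kJ/kg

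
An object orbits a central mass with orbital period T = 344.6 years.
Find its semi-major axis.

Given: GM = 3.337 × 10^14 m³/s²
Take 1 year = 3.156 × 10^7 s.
T = 344.6 years = 1.08756 × 10^10 s
GM = 3.337 × 10^14 m³/s²
Kepler's third law: a³ = GM T² / (4π²)
T² = 1.18278 × 10^20 s²
a³ = (3.337 × 10^14) × (1.18278 × 10^20) / (4π²) = 9.99772 × 10^32 m³
a = (a³)^(1/3) = 9.99924 × 10^10 m ≈ 99.99 Gm

Final answer: 99.99 Gm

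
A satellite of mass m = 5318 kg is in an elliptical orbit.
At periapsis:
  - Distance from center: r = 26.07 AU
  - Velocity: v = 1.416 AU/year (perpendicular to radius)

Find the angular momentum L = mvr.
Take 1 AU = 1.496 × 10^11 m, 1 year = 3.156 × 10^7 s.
r = 26.07 AU = 3.90007 × 10^12 m
v = 1.416 AU/year = 6712.09 m/s
vr = 6712.09 × 3.90007 × 10^12 = 2.61776 × 10^16 m²/s
L = m × vr = 5318 × 2.61776 × 10^16 = 1.39213 × 10^20 kg·m²/s ≈ 1.392 × 10^20 kg·m²/s

Final answer: L = 1.392 × 10^20 kg·m²/s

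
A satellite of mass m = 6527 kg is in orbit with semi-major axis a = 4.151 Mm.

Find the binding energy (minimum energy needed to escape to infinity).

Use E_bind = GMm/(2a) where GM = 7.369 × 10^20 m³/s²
a = 4.151 Mm = 4.151 × 10^6 m
GM = 7.369 × 10^20 m³/s²
m = 6527 kg
GMm = 7.369 × 10^20 × 6527 = 4.80975 × 10^24 m³·kg/s²
2a = 8.302 × 10^6 m
E_bind = GMm/(2a) = 5.79348 × 10^17 J ≈ 579.3 PJ

Final answer: 579.3 PJ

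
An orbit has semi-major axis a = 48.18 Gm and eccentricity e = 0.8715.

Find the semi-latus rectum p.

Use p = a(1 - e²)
a = 48.18 Gm = 4.818 × 10^10 m
e = 0.8715,  e² = 0.759512,  1 − e² = 0.240488
p = a(1 − e²) = 4.818 × 10^10 m × 0.240488 = 1.15867 × 10^10 m ≈ 11.59 Gm

Final answer: p = 11.59 Gm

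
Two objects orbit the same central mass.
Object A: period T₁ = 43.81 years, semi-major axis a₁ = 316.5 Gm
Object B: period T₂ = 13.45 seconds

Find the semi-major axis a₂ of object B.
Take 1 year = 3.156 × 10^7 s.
T₁ = 43.81 years = 1.38264 × 10^9 s
T₂ = 13.45 seconds
a₁ = 316.5 Gm = 3.165 × 10^11 m
Kepler's third law: (T₂/T₁)² = (a₂/a₁)³  ⇒  a₂ = a₁ (T₂/T₁)^(2/3)
T₂/T₁ = 9.72774 × 10^-9
(T₂/T₁)^(2/3) = 4.55695 × 10^-6
a₂ = 3.165 × 10^11 m × 4.55695 × 10^-6 = 1.44228 × 10^6 m ≈ 1.442 Mm

Final answer: a₂ = 1.442 Mm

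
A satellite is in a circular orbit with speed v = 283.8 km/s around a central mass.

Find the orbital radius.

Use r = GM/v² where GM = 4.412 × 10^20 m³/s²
v = 283.8 km/s = 283800 m/s
GM = 4.412 × 10^20 m³/s²
v² = 8.05424 × 10^10 m²/s²
r = GM/v² = (4.412 × 10^20) / (8.05424 × 10^10) = 5.47786 × 10^9 m ≈ 5.478 × 10^9 m

Final answer: 5.478 × 10^9 m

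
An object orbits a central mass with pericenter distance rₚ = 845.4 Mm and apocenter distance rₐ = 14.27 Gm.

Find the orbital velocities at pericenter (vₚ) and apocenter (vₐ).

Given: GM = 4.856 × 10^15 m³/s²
rₚ = 845.4 Mm = 8.454 × 10^8 m
rₐ = 14.27 Gm = 1.427 × 10^10 m
GM = 4.856 × 10^15 m³/s²
a = (rₚ + rₐ)/2 = 7.5577 × 10^9 m
Vis-viva: v² = GM (2/r − 1/a)
vₚ² = 4.856 × 10^15 × (2.36574 × 10^-9 − 1.32315 × 10^-10) = 1.08455 × 10^7 m²/s²
vₚ = 3293.26 m/s ≈ 3.293 km/s
vₐ² = 4.856 × 10^15 × (1.40154 × 10^-10 − 1.32315 × 10^-10) = 38065.1 m²/s²
vₐ = 195.103 m/s ≈ 195.1 m/s

Final answer: vₚ = 3.293 km/s, vₐ = 195.1 m/s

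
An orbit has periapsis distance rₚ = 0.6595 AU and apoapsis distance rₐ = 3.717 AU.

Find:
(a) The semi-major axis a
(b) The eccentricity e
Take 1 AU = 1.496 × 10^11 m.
rₚ = 0.6595 AU = 9.86612 × 10^10 m
rₐ = 3.717 AU = 5.56063 × 10^11 m
(a) a = (rₚ + rₐ)/2 = 3.27362 × 10^11 m ≈ 2.188 AU
(b) e = (rₐ − rₚ)/(rₐ + rₚ) = (4.57402 × 10^11) / (6.54724 × 10^11) = 0.698618

Final answer:
(a) a = 2.188 AU
(b) e = 0.6986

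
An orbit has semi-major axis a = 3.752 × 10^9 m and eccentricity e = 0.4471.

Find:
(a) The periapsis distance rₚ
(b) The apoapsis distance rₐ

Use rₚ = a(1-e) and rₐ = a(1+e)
a = 3.752 × 10^9 m
e = 0.4471:  1 − e = 0.5529,  1 + e = 1.4471
(a) rₚ = a(1 − e) = 3.752 × 10^9 m × 0.5529 = 2.07448 × 10^9 m ≈ 2.074 × 10^9 m
(b) rₐ = a(1 + e) = 3.752 × 10^9 m × 1.4471 = 5.42952 × 10^9 m ≈ 5.43 × 10^9 m

Final answer:
(a) rₚ = 2.074 × 10^9 m
(b) rₐ = 5.43 × 10^9 m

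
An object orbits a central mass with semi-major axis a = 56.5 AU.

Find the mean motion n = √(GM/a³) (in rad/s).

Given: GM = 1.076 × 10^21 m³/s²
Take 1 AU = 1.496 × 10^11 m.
a = 56.5 AU = 8.4524 × 10^12 m
GM = 1.076 × 10^21 m³/s²
a³ = 6.03865 × 10^38 m³
GM/a³ = (1.076 × 10^21) / (6.03865 × 10^38) = 1.78185 × 10^-18 s⁻²
n = √(GM/a³) = 1.33486 × 10^-9 rad/s ≈ 1.335 × 10^-9 rad/s

Final answer: n = 1.335 × 10^-9 rad/s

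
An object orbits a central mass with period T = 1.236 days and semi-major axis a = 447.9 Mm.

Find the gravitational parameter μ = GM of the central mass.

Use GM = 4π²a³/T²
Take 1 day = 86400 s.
T = 1.236 days = 106790 s
a = 447.9 Mm = 4.479 × 10^8 m
a³ = 8.98552 × 10^25 m³
T² = 1.14042 × 10^10 s²
GM = 4π² × (8.98552 × 10^25) / (1.14042 × 10^10) = 3.11056 × 10^17 m³/s²
GM ≈ 3.111 × 10^17 m³/s²

Final answer: GM = 3.111 × 10^17 m³/s²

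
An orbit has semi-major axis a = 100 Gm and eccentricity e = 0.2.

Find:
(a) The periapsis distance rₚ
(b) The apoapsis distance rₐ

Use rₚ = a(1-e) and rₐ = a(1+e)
a = 100 Gm = 1 × 10^11 m
e = 0.2:  1 − e = 0.8,  1 + e = 1.2
(a) rₚ = a(1 − e) = 1 × 10^11 m × 0.8 = 8 × 10^10 m ≈ 80 Gm
(b) rₐ = a(1 + e) = 1 × 10^11 m × 1.2 = 1.2 × 10^11 m ≈ 120 Gm

Final answer:
(a) rₚ = 80 Gm
(b) rₐ = 120 Gm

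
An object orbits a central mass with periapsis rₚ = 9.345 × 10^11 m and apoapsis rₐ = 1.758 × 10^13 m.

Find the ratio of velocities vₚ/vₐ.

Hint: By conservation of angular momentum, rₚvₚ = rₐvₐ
rₚ = 9.345 × 10^11 m
rₐ = 1.758 × 10^13 m
rₚvₚ = rₐvₐ  ⇒  vₚ/vₐ = rₐ/rₚ
vₚ/vₐ = (1.758 × 10^13) / (9.345 × 10^11) = 18.8122

Final answer: vₚ/vₐ = 18.81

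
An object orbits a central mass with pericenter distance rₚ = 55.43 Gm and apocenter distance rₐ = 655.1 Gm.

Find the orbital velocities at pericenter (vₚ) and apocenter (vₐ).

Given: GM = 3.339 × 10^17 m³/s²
rₚ = 55.43 Gm = 5.543 × 10^10 m
rₐ = 655.1 Gm = 6.551 × 10^11 m
GM = 3.339 × 10^17 m³/s²
a = (rₚ + rₐ)/2 = 3.55265 × 10^11 m
Vis-viva: v² = GM (2/r − 1/a)
vₚ² = 3.339 × 10^17 × (3.60815 × 10^-11 − 2.8148 × 10^-12) = 1.11078 × 10^7 m²/s²
vₚ = 3332.83 m/s ≈ 3.333 km/s
vₐ² = 3.339 × 10^17 × (3.05297 × 10^-12 − 2.8148 × 10^-12) = 79524.6 m²/s²
vₐ = 282.001 m/s ≈ 282 m/s

Final answer: vₚ = 3.333 km/s, vₐ = 282 m/s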